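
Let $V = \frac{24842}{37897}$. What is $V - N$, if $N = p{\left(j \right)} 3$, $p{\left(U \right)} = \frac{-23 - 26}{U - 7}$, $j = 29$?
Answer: $\frac{6117383}{833734} \approx 7.3373$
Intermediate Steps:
$p{\left(U \right)} = - \frac{49}{-7 + U}$
$V = \frac{24842}{37897}$ ($V = 24842 \cdot \frac{1}{37897} = \frac{24842}{37897} \approx 0.65551$)
$N = - \frac{147}{22}$ ($N = - \frac{49}{-7 + 29} \cdot 3 = - \frac{49}{22} \cdot 3 = \left(-49\right) \frac{1}{22} \cdot 3 = \left(- \frac{49}{22}\right) 3 = - \frac{147}{22} \approx -6.6818$)
$V - N = \frac{24842}{37897} - - \frac{147}{22} = \frac{24842}{37897} + \frac{147}{22} = \frac{6117383}{833734}$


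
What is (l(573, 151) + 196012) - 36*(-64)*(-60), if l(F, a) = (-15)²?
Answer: 57997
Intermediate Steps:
l(F, a) = 225
(l(573, 151) + 196012) - 36*(-64)*(-60) = (225 + 196012) - 36*(-64)*(-60) = 196237 + 2304*(-60) = 196237 - 138240 = 57997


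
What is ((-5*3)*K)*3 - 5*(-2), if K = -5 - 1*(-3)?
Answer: 100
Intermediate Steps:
K = -2 (K = -5 + 3 = -2)
((-5*3)*K)*3 - 5*(-2) = (-5*3*(-2))*3 - 5*(-2) = -15*(-2)*3 + 10 = 30*3 + 10 = 90 + 10 = 100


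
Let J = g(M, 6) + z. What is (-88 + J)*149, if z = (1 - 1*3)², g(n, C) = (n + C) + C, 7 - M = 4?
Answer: -10281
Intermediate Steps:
M = 3 (M = 7 - 1*4 = 7 - 4 = 3)
g(n, C) = n + 2*C (g(n, C) = (C + n) + C = n + 2*C)
z = 4 (z = (1 - 3)² = (-2)² = 4)
J = 19 (J = (3 + 2*6) + 4 = (3 + 12) + 4 = 15 + 4 = 19)
(-88 + J)*149 = (-88 + 19)*149 = -69*149 = -10281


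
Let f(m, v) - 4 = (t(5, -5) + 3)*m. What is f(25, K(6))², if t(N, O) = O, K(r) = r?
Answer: 2116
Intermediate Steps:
f(m, v) = 4 - 2*m (f(m, v) = 4 + (-5 + 3)*m = 4 - 2*m)
f(25, K(6))² = (4 - 2*25)² = (4 - 50)² = (-46)² = 2116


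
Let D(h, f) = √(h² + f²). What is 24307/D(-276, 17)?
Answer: 24307*√76465/76465 ≈ 87.902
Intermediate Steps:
D(h, f) = √(f² + h²)
24307/D(-276, 17) = 24307/(√(17² + (-276)²)) = 24307/(√(289 + 76176)) = 24307/(√76465) = 24307*(√76465/76465) = 24307*√76465/76465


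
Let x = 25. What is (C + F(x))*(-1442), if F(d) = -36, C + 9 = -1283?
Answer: 1914976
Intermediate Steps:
C = -1292 (C = -9 - 1283 = -1292)
(C + F(x))*(-1442) = (-1292 - 36)*(-1442) = -1328*(-1442) = 1914976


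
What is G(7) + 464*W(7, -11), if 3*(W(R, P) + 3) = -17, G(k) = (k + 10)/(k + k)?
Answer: -168845/42 ≈ -4020.1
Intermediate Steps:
G(k) = (10 + k)/(2*k) (G(k) = (10 + k)/((2*k)) = (10 + k)*(1/(2*k)) = (10 + k)/(2*k))
W(R, P) = -26/3 (W(R, P) = -3 + (⅓)*(-17) = -3 - 17/3 = -26/3)
G(7) + 464*W(7, -11) = (½)*(10 + 7)/7 + 464*(-26/3) = (½)*(⅐)*17 - 12064/3 = 17/14 - 12064/3 = -168845/42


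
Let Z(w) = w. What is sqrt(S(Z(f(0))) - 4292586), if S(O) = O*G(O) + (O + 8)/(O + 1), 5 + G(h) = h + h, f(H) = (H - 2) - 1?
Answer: I*sqrt(17170222)/2 ≈ 2071.8*I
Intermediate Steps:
f(H) = -3 + H (f(H) = (-2 + H) - 1 = -3 + H)
G(h) = -5 + 2*h (G(h) = -5 + (h + h) = -5 + 2*h)
S(O) = O*(-5 + 2*O) + (8 + O)/(1 + O) (S(O) = O*(-5 + 2*O) + (O + 8)/(O + 1) = O*(-5 + 2*O) + (8 + O)/(1 + O))
sqrt(S(Z(f(0))) - 4292586) = sqrt((8 - 4*(-3 + 0) - 3*(-3 + 0)**2 + 2*(-3 + 0)**3)/(1 + (-3 + 0)) - 4292586) = sqrt((8 - 4*(-3) - 3*(-3)**2 + 2*(-3)**3)/(1 - 3) - 4292586) = sqrt((8 + 12 - 3*9 + 2*(-27))/(-2) - 4292586) = sqrt(-(8 + 12 - 27 - 54)/2 - 4292586) = sqrt(-1/2*(-61) - 4292586) = sqrt(61/2 - 4292586) = sqrt(-8585111/2) = I*sqrt(17170222)/2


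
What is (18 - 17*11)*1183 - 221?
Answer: -200148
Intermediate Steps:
(18 - 17*11)*1183 - 221 = (18 - 187)*1183 - 221 = -169*1183 - 221 = -199927 - 221 = -200148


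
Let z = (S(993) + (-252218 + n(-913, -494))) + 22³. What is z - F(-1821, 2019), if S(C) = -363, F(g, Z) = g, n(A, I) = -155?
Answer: -240267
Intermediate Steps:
z = -242088 (z = (-363 + (-252218 - 155)) + 22³ = (-363 - 252373) + 10648 = -252736 + 10648 = -242088)
z - F(-1821, 2019) = -242088 - 1*(-1821) = -242088 + 1821 = -240267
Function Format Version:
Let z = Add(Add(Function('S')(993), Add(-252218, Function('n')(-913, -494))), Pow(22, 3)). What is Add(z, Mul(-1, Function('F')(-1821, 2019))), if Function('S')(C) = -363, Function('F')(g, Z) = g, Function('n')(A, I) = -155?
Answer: -240267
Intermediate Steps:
z = -242088 (z = Add(Add(-363, Add(-252218, -155)), Pow(22, 3)) = Add(Add(-363, -252373), 10648) = Add(-252736, 10648) = -242088)
Add(z, Mul(-1, Function('F')(-1821, 2019))) = Add(-242088, Mul(-1, -1821)) = Add(-242088, 1821) = -240267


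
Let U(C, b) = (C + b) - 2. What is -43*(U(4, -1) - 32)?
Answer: 1333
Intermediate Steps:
U(C, b) = -2 + C + b
-43*(U(4, -1) - 32) = -43*((-2 + 4 - 1) - 32) = -43*(1 - 32) = -43*(-31) = 1333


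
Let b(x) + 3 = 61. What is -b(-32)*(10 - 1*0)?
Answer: -580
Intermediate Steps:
b(x) = 58 (b(x) = -3 + 61 = 58)
-b(-32)*(10 - 1*0) = -58*(10 - 1*0) = -58*(10 + 0) = -58*10 = -1*580 = -580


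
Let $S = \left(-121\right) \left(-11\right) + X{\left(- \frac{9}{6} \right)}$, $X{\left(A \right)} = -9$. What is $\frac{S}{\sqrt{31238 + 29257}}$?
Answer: $\frac{1322 \sqrt{60495}}{60495} \approx 5.3749$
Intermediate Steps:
$S = 1322$ ($S = \left(-121\right) \left(-11\right) - 9 = 1331 - 9 = 1322$)
$\frac{S}{\sqrt{31238 + 29257}} = \frac{1322}{\sqrt{31238 + 29257}} = \frac{1322}{\sqrt{60495}} = 1322 \frac{\sqrt{60495}}{60495} = \frac{1322 \sqrt{60495}}{60495}$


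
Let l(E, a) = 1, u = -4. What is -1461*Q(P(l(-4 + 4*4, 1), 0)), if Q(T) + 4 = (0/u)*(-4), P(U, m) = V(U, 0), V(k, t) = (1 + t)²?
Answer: 5844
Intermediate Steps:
P(U, m) = 1 (P(U, m) = (1 + 0)² = 1² = 1)
Q(T) = -4 (Q(T) = -4 + (0/(-4))*(-4) = -4 + (0*(-¼))*(-4) = -4 + 0*(-4) = -4 + 0 = -4)
-1461*Q(P(l(-4 + 4*4, 1), 0)) = -1461*(-4) = 5844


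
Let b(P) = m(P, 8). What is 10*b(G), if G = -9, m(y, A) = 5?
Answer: 50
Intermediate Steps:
b(P) = 5
10*b(G) = 10*5 = 50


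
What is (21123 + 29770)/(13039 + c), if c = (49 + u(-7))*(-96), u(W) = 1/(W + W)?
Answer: 356251/58393 ≈ 6.1009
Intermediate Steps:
u(W) = 1/(2*W)
c = -32880/7 (c = (49 + (½)/(-7))*(-96) = (49 + (½)*(-⅐))*(-96) = (49 - 1/14)*(-96) = (685/14)*(-96) = -32880/7 ≈ -4697.1)
(21123 + 29770)/(13039 + c) = (21123 + 29770)/(13039 - 32880/7) = 50893/(58393/7) = 50893*(7/58393) = 356251/58393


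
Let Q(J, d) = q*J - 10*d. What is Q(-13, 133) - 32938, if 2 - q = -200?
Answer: -36894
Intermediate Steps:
q = 202 (q = 2 - 1*(-200) = 2 + 200 = 202)
Q(J, d) = -10*d + 202*J (Q(J, d) = 202*J - 10*d = -10*d + 202*J)
Q(-13, 133) - 32938 = (-10*133 + 202*(-13)) - 32938 = (-1330 - 2626) - 32938 = -3956 - 32938 = -36894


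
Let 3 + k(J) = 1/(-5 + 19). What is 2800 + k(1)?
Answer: 39159/14 ≈ 2797.1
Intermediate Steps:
k(J) = -41/14 (k(J) = -3 + 1/(-5 + 19) = -3 + 1/14 = -41/14)
2800 + k(1) = 2800 - 41/14 = 39159/14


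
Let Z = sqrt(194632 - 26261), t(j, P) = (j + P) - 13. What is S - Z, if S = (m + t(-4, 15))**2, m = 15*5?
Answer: 5329 - sqrt(168371) ≈ 4918.7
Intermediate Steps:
t(j, P) = -13 + P + j (t(j, P) = (P + j) - 13 = -13 + P + j)
m = 75
S = 5329 (S = (75 + (-13 + 15 - 4))**2 = (75 - 2)**2 = 73**2 = 5329)
Z = sqrt(168371) ≈ 410.33
S - Z = 5329 - sqrt(168371)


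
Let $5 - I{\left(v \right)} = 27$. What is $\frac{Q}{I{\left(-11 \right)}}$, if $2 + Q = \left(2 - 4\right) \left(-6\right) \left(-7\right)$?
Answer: $\frac{43}{11} \approx 3.9091$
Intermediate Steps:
$I{\left(v \right)} = -22$ ($I{\left(v \right)} = 5 - 27 = -22$)
$Q = -86$ ($Q = -2 + \left(2 - 4\right) \left(-6\right) \left(-7\right) = -2 + \left(-2\right) \left(-6\right) \left(-7\right) = -2 + 12 \left(-7\right) = -2 - 84 = -86$)
$\frac{Q}{I{\left(-11 \right)}} = - \frac{86}{-22} = \left(-86\right) \left(- \frac{1}{22}\right) = \frac{43}{11}$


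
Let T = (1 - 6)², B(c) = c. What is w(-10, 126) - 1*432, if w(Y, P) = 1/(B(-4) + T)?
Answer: -9071/21 ≈ -431.95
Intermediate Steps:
T = 25 (T = (-5)² = 25)
w(Y, P) = 1/21 (w(Y, P) = 1/(-4 + 25) = 1/21)
w(-10, 126) - 1*432 = 1/21 - 1*432 = 1/21 - 432 = -9071/21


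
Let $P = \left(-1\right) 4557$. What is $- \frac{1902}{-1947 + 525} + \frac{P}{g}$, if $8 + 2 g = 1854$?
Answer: $- \frac{787418}{218751} \approx -3.5996$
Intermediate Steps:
$g = 923$ ($g = -4 + \frac{1}{2} \cdot 1854 = -4 + 927 = 923$)
$P = -4557$
$- \frac{1902}{-1947 + 525} + \frac{P}{g} = - \frac{1902}{-1947 + 525} - \frac{4557}{923} = - \frac{1902}{-1422} - \frac{4557}{923} = \left(-1902\right) \left(- \frac{1}{1422}\right) - \frac{4557}{923} = \frac{317}{237} - \frac{4557}{923} = - \frac{787418}{218751}$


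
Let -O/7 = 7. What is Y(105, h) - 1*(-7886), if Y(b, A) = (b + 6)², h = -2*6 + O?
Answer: 20207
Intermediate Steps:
O = -49 (O = -7*7 = -49)
h = -61 (h = -2*6 - 49 = -12 - 49 = -61)
Y(b, A) = (6 + b)²
Y(105, h) - 1*(-7886) = (6 + 105)² - 1*(-7886) = 111² + 7886 = 12321 + 7886 = 20207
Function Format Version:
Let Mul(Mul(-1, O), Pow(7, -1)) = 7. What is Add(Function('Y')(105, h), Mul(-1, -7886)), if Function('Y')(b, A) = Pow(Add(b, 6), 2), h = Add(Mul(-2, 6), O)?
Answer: 20207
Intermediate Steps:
O = -49 (O = Mul(-7, 7) = -49)
h = -61 (h = Add(Mul(-2, 6), -49) = Add(-12, -49) = -61)
Function('Y')(b, A) = Pow(Add(6, b), 2)
Add(Function('Y')(105, h), Mul(-1, -7886)) = Add(Pow(Add(6, 105), 2), Mul(-1, -7886)) = Add(Pow(111, 2), 7886) = Add(12321, 7886) = 20207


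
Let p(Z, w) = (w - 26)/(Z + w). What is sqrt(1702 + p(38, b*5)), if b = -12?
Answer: 3*sqrt(22935)/11 ≈ 41.303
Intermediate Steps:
p(Z, w) = (-26 + w)/(Z + w)
sqrt(1702 + p(38, b*5)) = sqrt(1702 + (-26 - 12*5)/(38 - 12*5)) = sqrt(1702 + (-26 - 60)/(38 - 60)) = sqrt(1702 - 86/(-22)) = sqrt(1702 - 1/22*(-86)) = sqrt(1702 + 43/11) = sqrt(18765/11) = 3*sqrt(22935)/11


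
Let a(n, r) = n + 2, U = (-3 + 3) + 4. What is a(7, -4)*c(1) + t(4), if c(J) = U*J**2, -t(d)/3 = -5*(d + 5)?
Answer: 171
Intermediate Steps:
t(d) = 75 + 15*d (t(d) = -(-15)*(d + 5) = -(-15)*(5 + d) = -3*(-25 - 5*d) = 75 + 15*d)
U = 4 (U = 0 + 4 = 4)
a(n, r) = 2 + n
c(J) = 4*J**2
a(7, -4)*c(1) + t(4) = (2 + 7)*(4*1**2) + (75 + 15*4) = 9*(4*1) + (75 + 60) = 9*4 + 135 = 36 + 135 = 171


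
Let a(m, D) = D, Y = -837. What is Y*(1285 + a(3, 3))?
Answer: -1078056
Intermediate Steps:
Y*(1285 + a(3, 3)) = -837*(1285 + 3) = -837*1288 = -1078056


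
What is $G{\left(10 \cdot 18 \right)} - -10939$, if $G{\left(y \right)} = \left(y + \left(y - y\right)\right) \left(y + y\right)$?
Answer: $75739$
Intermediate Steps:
$G{\left(y \right)} = 2 y^{2}$ ($G{\left(y \right)} = \left(y + 0\right) 2 y = y 2 y = 2 y^{2}$)
$G{\left(10 \cdot 18 \right)} - -10939 = 2 \left(10 \cdot 18\right)^{2} - -10939 = 2 \cdot 180^{2} + 10939 = 2 \cdot 32400 + 10939 = 64800 + 10939 = 75739$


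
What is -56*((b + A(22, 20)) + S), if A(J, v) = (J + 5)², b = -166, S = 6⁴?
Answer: -104104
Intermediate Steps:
S = 1296
A(J, v) = (5 + J)²
-56*((b + A(22, 20)) + S) = -56*((-166 + (5 + 22)²) + 1296) = -56*((-166 + 27²) + 1296) = -56*((-166 + 729) + 1296) = -56*(563 + 1296) = -56*1859 = -104104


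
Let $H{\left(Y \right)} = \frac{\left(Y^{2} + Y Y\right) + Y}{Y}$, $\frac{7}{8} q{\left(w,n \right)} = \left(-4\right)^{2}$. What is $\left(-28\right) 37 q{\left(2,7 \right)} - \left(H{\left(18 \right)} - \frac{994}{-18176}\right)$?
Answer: $- \frac{2429575}{128} \approx -18981.0$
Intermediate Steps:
$q{\left(w,n \right)} = \frac{128}{7}$ ($q{\left(w,n \right)} = \frac{8 \left(-4\right)^{2}}{7} = \frac{8}{7} \cdot 16 = \frac{128}{7}$)
$H{\left(Y \right)} = \frac{Y + 2 Y^{2}}{Y}$ ($H{\left(Y \right)} = \frac{\left(Y^{2} + Y^{2}\right) + Y}{Y} = \frac{2 Y^{2} + Y}{Y} = \frac{Y + 2 Y^{2}}{Y}$)
$\left(-28\right) 37 q{\left(2,7 \right)} - \left(H{\left(18 \right)} - \frac{994}{-18176}\right) = \left(-28\right) 37 \cdot \frac{128}{7} - \left(\left(1 + 2 \cdot 18\right) - \frac{994}{-18176}\right) = \left(-1036\right) \frac{128}{7} - \left(\left(1 + 36\right) - - \frac{7}{128}\right) = -18944 - \left(37 + \frac{7}{128}\right) = -18944 - \frac{4743}{128} = - \frac{2429575}{128}$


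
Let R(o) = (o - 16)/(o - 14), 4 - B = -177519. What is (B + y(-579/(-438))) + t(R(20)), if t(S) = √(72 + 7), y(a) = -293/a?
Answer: 34219161/193 + √79 ≈ 1.7731e+5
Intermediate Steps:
B = 177523 (B = 4 - 1*(-177519) = 4 + 177519 = 177523)
R(o) = (-16 + o)/(-14 + o)
t(S) = √79
(B + y(-579/(-438))) + t(R(20)) = (177523 - 293/((-579/(-438)))) + √79 = (177523 - 293/((-579*(-1/438)))) + √79 = (177523 - 293/193/146) + √79 = (177523 - 293*146/193) + √79 = (177523 - 42778/193) + √79 = 34219161/193 + √79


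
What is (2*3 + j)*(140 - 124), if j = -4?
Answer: 32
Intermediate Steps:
(2*3 + j)*(140 - 124) = (2*3 - 4)*(140 - 124) = (6 - 4)*16 = 2*16 = 32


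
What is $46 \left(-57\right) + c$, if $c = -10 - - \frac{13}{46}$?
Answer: $- \frac{121059}{46} \approx -2631.7$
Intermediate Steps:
$c = - \frac{447}{46}$ ($c = -10 - \left(-13\right) \frac{1}{46} = -10 - - \frac{13}{46} = -10 + \frac{13}{46} = - \frac{447}{46} \approx -9.7174$)
$46 \left(-57\right) + c = 46 \left(-57\right) - \frac{447}{46} = -2622 - \frac{447}{46} = - \frac{121059}{46}$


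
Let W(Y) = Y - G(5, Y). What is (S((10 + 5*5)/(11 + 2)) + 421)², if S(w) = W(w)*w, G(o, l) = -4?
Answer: 5504749636/28561 ≈ 1.9274e+5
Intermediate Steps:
W(Y) = 4 + Y (W(Y) = Y - 1*(-4) = Y + 4 = 4 + Y)
S(w) = w*(4 + w) (S(w) = (4 + w)*w = w*(4 + w))
(S((10 + 5*5)/(11 + 2)) + 421)² = (((10 + 5*5)/(11 + 2))*(4 + (10 + 5*5)/(11 + 2)) + 421)² = (((10 + 25)/13)*(4 + (10 + 25)/13) + 421)² = ((35*(1/13))*(4 + 35*(1/13)) + 421)² = (35*(4 + 35/13)/13 + 421)² = ((35/13)*(87/13) + 421)² = (3045/169 + 421)² = (74194/169)² = 5504749636/28561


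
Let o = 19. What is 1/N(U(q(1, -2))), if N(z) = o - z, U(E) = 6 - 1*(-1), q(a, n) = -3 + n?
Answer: 1/12 ≈ 0.083333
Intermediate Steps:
U(E) = 7 (U(E) = 6 + 1 = 7)
N(z) = 19 - z
1/N(U(q(1, -2))) = 1/(19 - 1*7) = 1/(19 - 7) = 1/12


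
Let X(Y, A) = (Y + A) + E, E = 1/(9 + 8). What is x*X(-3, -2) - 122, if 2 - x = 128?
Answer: 8510/17 ≈ 500.59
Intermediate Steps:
x = -126 (x = 2 - 1*128 = 2 - 128 = -126)
E = 1/17 ≈ 0.058824
X(Y, A) = 1/17 + A + Y (X(Y, A) = (Y + A) + 1/17 = (A + Y) + 1/17 = 1/17 + A + Y)
x*X(-3, -2) - 122 = -126*(1/17 - 2 - 3) - 122 = -126*(-84/17) - 122 = 10584/17 - 122 = 8510/17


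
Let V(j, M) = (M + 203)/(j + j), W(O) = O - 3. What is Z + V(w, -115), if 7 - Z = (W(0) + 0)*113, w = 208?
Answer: 18003/52 ≈ 346.21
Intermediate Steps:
W(O) = -3 + O
V(j, M) = (203 + M)/(2*j) (V(j, M) = (203 + M)/((2*j)) = (203 + M)*(1/(2*j)) = (203 + M)/(2*j))
Z = 346 (Z = 7 - ((-3 + 0) + 0)*113 = 7 - (-3 + 0)*113 = 7 - (-3)*113 = 7 - 1*(-339) = 7 + 339 = 346)
Z + V(w, -115) = 346 + (1/2)*(203 - 115)/208 = 346 + (1/2)*(1/208)*88 = 346 + 11/52 = 18003/52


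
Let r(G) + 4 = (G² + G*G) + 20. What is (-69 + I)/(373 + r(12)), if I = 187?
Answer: 118/677 ≈ 0.17430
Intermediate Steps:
r(G) = 16 + 2*G² (r(G) = -4 + ((G² + G*G) + 20) = -4 + ((G² + G²) + 20) = -4 + (2*G² + 20) = -4 + (20 + 2*G²) = 16 + 2*G²)
(-69 + I)/(373 + r(12)) = (-69 + 187)/(373 + (16 + 2*12²)) = 118/(373 + (16 + 2*144)) = 118/(373 + (16 + 288)) = 118/(373 + 304) = 118/677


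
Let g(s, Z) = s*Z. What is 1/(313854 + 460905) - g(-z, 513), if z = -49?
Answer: -19475116982/774759 ≈ -25137.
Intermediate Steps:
g(s, Z) = Z*s
1/(313854 + 460905) - g(-z, 513) = 1/(313854 + 460905) - 513*(-1*(-49)) = 1/774759 - 513*49 = 1/774759 - 1*25137 = 1/774759 - 25137 = -19475116982/774759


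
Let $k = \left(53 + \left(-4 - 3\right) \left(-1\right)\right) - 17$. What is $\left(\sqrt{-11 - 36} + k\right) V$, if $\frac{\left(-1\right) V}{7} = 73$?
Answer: $-21973 - 511 i \sqrt{47} \approx -21973.0 - 3503.2 i$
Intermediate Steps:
$V = -511$ ($V = \left(-7\right) 73 = -511$)
$k = 43$ ($k = \left(53 - -7\right) - 17 = \left(53 + 7\right) - 17 = 60 - 17 = 43$)
$\left(\sqrt{-11 - 36} + k\right) V = \left(\sqrt{-11 - 36} + 43\right) \left(-511\right) = \left(\sqrt{-47} + 43\right) \left(-511\right) = \left(i \sqrt{47} + 43\right) \left(-511\right) = \left(43 + i \sqrt{47}\right) \left(-511\right) = -21973 - 511 i \sqrt{47}$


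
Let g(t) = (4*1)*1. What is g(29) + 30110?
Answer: 30114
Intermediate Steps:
g(t) = 4 (g(t) = 4*1 = 4)
g(29) + 30110 = 4 + 30110 = 30114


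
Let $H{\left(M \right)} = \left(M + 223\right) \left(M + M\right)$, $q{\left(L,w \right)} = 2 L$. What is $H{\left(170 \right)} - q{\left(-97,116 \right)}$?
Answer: $133814$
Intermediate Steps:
$H{\left(M \right)} = 2 M \left(223 + M\right)$ ($H{\left(M \right)} = \left(223 + M\right) 2 M = 2 M \left(223 + M\right)$)
$H{\left(170 \right)} - q{\left(-97,116 \right)} = 2 \cdot 170 \left(223 + 170\right) - 2 \left(-97\right) = 2 \cdot 170 \cdot 393 - -194 = 133620 + 194 = 133814$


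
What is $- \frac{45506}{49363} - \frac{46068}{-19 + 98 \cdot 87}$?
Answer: $- \frac{2661174226}{419931041} \approx -6.3372$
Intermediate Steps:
$- \frac{45506}{49363} - \frac{46068}{-19 + 98 \cdot 87} = \left(-45506\right) \frac{1}{49363} - \frac{46068}{-19 + 8526} = - \frac{45506}{49363} - \frac{46068}{8507} = - \frac{2661174226}{419931041}$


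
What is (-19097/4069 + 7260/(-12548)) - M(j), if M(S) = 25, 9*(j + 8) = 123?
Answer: -29723373/981881 ≈ -30.272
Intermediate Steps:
j = 17/3 (j = -8 + (⅑)*123 = -8 + 41/3 = 17/3 ≈ 5.6667)
(-19097/4069 + 7260/(-12548)) - M(j) = (-19097/4069 + 7260/(-12548)) - 1*25 = (-19097*1/4069 + 7260*(-1/12548)) - 25 = (-1469/313 - 1815/3137) - 25 = -5176348/981881 - 25 = -29723373/981881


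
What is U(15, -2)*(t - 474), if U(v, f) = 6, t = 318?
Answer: -936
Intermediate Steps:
U(15, -2)*(t - 474) = 6*(318 - 474) = 6*(-156) = -936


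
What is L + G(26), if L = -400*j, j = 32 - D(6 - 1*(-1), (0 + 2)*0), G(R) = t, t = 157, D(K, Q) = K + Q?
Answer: -9843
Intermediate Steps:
G(R) = 157
j = 25 (j = 32 - ((6 - 1*(-1)) + (0 + 2)*0) = 32 - ((6 + 1) + 2*0) = 32 - (7 + 0) = 32 - 1*7 = 32 - 7 = 25)
L = -10000 (L = -400*25 = -10000)
L + G(26) = -10000 + 157 = -9843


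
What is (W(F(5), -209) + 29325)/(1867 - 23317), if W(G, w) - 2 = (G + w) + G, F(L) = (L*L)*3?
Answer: -4878/3575 ≈ -1.3645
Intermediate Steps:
F(L) = 3*L² (F(L) = L²*3 = 3*L²)
W(G, w) = 2 + w + 2*G (W(G, w) = 2 + ((G + w) + G) = 2 + (w + 2*G) = 2 + w + 2*G)
(W(F(5), -209) + 29325)/(1867 - 23317) = ((2 - 209 + 2*(3*5²)) + 29325)/(1867 - 23317) = ((2 - 209 + 2*(3*25)) + 29325)/(-21450) = ((2 - 209 + 2*75) + 29325)*(-1/21450) = ((2 - 209 + 150) + 29325)*(-1/21450) = (-57 + 29325)*(-1/21450) = 29268*(-1/21450) = -4878/3575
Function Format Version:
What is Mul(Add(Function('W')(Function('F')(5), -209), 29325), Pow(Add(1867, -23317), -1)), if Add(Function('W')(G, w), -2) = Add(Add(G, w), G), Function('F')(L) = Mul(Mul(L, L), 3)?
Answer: Rational(-4878, 3575) ≈ -1.3645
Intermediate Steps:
Function('F')(L) = Mul(3, Pow(L, 2)) (Function('F')(L) = Mul(Pow(L, 2), 3) = Mul(3, Pow(L, 2)))
Function('W')(G, w) = Add(2, w, Mul(2, G)) (Function('W')(G, w) = Add(2, Add(Add(G, w), G)) = Add(2, Add(w, Mul(2, G))) = Add(2, w, Mul(2, G)))
Mul(Add(Function('W')(Function('F')(5), -209), 29325), Pow(Add(1867, -23317), -1)) = Mul(Add(Add(2, -209, Mul(2, Mul(3, Pow(5, 2)))), 29325), Pow(Add(1867, -23317), -1)) = Mul(Add(Add(2, -209, Mul(2, Mul(3, 25))), 29325), Pow(-21450, -1)) = Mul(Add(Add(2, -209, Mul(2, 75)), 29325), Rational(-1, 21450)) = Mul(Add(Add(2, -209, 150), 29325), Rational(-1, 21450)) = Mul(Add(-57, 29325), Rational(-1, 21450)) = Mul(29268, Rational(-1, 21450)) = Rational(-4878, 3575)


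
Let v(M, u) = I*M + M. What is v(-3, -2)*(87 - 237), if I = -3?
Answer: -900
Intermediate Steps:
v(M, u) = -2*M (v(M, u) = -3*M + M = -2*M)
v(-3, -2)*(87 - 237) = (-2*(-3))*(87 - 237) = 6*(-150) = -900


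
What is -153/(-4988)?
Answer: 153/4988 ≈ 0.030674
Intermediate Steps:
-153/(-4988) = -1/4988*(-153) = 153/4988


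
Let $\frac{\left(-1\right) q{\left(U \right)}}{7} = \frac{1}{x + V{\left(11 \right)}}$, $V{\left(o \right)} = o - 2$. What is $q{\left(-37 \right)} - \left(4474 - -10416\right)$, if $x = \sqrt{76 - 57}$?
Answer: $- \frac{923243}{62} + \frac{7 \sqrt{19}}{62} \approx -14891.0$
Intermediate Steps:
$V{\left(o \right)} = -2 + o$ ($V{\left(o \right)} = o - 2 = -2 + o$)
$x = \sqrt{19} \approx 4.3589$
$q{\left(U \right)} = - \frac{7}{9 + \sqrt{19}}$ ($q{\left(U \right)} = - \frac{7}{\sqrt{19} + \left(-2 + 11\right)} = - \frac{7}{\sqrt{19} + 9} = - \frac{7}{9 + \sqrt{19}}$)
$q{\left(-37 \right)} - \left(4474 - -10416\right) = \left(- \frac{63}{62} + \frac{7 \sqrt{19}}{62}\right) - \left(4474 - -10416\right) = \left(- \frac{63}{62} + \frac{7 \sqrt{19}}{62}\right) - \left(4474 + 10416\right) = \left(- \frac{63}{62} + \frac{7 \sqrt{19}}{62}\right) - 14890 = - \frac{923243}{62} + \frac{7 \sqrt{19}}{62}$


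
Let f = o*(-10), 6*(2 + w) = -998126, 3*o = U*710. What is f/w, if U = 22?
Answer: 156200/499069 ≈ 0.31298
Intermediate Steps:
o = 15620/3 (o = (22*710)/3 = (1/3)*15620 = 15620/3 ≈ 5206.7)
w = -499069/3 (w = -2 + (1/6)*(-998126) = -2 - 499063/3 = -499069/3 ≈ -1.6636e+5)
f = -156200/3 (f = (15620/3)*(-10) = -156200/3 ≈ -52067.)
f/w = -156200/(3*(-499069/3)) = -156200/3*(-3/499069) = 156200/499069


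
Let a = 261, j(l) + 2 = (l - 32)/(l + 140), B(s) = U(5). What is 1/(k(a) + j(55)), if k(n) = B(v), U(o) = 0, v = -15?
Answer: -195/367 ≈ -0.53133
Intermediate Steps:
B(s) = 0
j(l) = -2 + (-32 + l)/(140 + l) (j(l) = -2 + (l - 32)/(l + 140) = -2 + (-32 + l)/(140 + l))
k(n) = 0
1/(k(a) + j(55)) = 1/(0 + (-312 - 1*55)/(140 + 55)) = 1/(0 + (-312 - 55)/195) = 1/(0 + (1/195)*(-367)) = 1/(0 - 367/195) = 1/(-367/195) = -195/367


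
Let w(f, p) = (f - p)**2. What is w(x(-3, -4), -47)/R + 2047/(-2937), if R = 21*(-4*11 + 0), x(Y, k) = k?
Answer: -831/308 ≈ -2.6981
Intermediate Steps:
R = -924 (R = 21*(-44 + 0) = 21*(-44) = -924)
w(x(-3, -4), -47)/R + 2047/(-2937) = (-4 - 1*(-47))**2/(-924) + 2047/(-2937) = (-4 + 47)**2*(-1/924) + 2047*(-1/2937) = 43**2*(-1/924) - 23/33 = 1849*(-1/924) - 23/33 = -1849/924 - 23/33 = -831/308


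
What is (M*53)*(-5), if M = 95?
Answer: -25175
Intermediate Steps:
(M*53)*(-5) = (95*53)*(-5) = 5035*(-5) = -25175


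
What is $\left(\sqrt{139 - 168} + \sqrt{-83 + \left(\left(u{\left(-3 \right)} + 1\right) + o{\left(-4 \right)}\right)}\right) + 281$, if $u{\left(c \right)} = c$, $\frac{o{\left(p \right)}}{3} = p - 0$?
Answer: $281 + i \sqrt{29} + i \sqrt{97} \approx 281.0 + 15.234 i$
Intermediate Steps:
$o{\left(p \right)} = 3 p$ ($o{\left(p \right)} = 3 \left(p - 0\right) = 3 \left(p + 0\right) = 3 p$)
$\left(\sqrt{139 - 168} + \sqrt{-83 + \left(\left(u{\left(-3 \right)} + 1\right) + o{\left(-4 \right)}\right)}\right) + 281 = \left(\sqrt{139 - 168} + \sqrt{-83 + \left(\left(-3 + 1\right) + 3 \left(-4\right)\right)}\right) + 281 = \left(\sqrt{-29} + \sqrt{-83 - 14}\right) + 281 = \left(i \sqrt{29} + \sqrt{-83 - 14}\right) + 281 = \left(i \sqrt{29} + \sqrt{-97}\right) + 281 = \left(i \sqrt{29} + i \sqrt{97}\right) + 281 = 281 + i \sqrt{29} + i \sqrt{97}$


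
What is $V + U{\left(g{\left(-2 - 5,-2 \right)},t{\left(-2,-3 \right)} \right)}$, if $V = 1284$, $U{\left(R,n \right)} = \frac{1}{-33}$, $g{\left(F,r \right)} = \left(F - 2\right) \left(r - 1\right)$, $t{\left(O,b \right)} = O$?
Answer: $\frac{42371}{33} \approx 1284.0$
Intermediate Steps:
$g{\left(F,r \right)} = \left(-1 + r\right) \left(-2 + F\right)$ ($g{\left(F,r \right)} = \left(-2 + F\right) \left(-1 + r\right) = \left(-1 + r\right) \left(-2 + F\right)$)
$U{\left(R,n \right)} = - \frac{1}{33}$
$V + U{\left(g{\left(-2 - 5,-2 \right)},t{\left(-2,-3 \right)} \right)} = 1284 - \frac{1}{33} = \frac{42371}{33}$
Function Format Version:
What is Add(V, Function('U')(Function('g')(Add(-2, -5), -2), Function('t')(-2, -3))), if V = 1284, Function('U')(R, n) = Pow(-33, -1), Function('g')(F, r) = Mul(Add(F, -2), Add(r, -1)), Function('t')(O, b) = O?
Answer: Rational(42371, 33) ≈ 1284.0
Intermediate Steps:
Function('g')(F, r) = Mul(Add(-1, r), Add(-2, F)) (Function('g')(F, r) = Mul(Add(-2, F), Add(-1, r)) = Mul(Add(-1, r), Add(-2, F)))
Function('U')(R, n) = Rational(-1, 33)
Add(V, Function('U')(Function('g')(Add(-2, -5), -2), Function('t')(-2, -3))) = Add(1284, Rational(-1, 33)) = Rational(42371, 33)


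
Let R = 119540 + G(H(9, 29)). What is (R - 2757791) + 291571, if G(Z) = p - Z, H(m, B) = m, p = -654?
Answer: -2347343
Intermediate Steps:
G(Z) = -654 - Z
R = 118877 (R = 119540 + (-654 - 1*9) = 119540 + (-654 - 9) = 119540 - 663 = 118877)
(R - 2757791) + 291571 = (118877 - 2757791) + 291571 = -2638914 + 291571 = -2347343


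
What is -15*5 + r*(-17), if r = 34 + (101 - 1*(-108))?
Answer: -4206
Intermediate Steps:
r = 243 (r = 34 + (101 + 108) = 34 + 209 = 243)
-15*5 + r*(-17) = -15*5 + 243*(-17) = -75 - 4131 = -4206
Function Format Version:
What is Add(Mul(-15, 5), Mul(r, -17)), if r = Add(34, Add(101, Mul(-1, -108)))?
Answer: -4206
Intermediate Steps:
r = 243 (r = Add(34, Add(101, 108)) = Add(34, 209) = 243)
Add(Mul(-15, 5), Mul(r, -17)) = Add(Mul(-15, 5), Mul(243, -17)) = Add(-75, -4131) = -4206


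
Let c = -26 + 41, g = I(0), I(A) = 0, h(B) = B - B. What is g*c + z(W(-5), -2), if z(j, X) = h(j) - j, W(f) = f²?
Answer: -25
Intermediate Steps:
h(B) = 0
g = 0
z(j, X) = -j (z(j, X) = 0 - j = -j)
c = 15
g*c + z(W(-5), -2) = 0*15 - 1*(-5)² = 0 - 1*25 = 0 - 25 = -25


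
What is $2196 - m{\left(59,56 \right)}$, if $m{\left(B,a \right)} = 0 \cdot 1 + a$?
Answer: $2140$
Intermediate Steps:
$m{\left(B,a \right)} = a$ ($m{\left(B,a \right)} = 0 + a = a$)
$2196 - m{\left(59,56 \right)} = 2196 - 56 = 2140$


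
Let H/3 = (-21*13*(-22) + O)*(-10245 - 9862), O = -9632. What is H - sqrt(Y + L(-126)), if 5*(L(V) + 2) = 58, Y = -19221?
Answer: 218723946 - 3*I*sqrt(53365)/5 ≈ 2.1872e+8 - 138.61*I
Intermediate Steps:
L(V) = 48/5 (L(V) = -2 + (1/5)*58 = -2 + 58/5 = 48/5)
H = 218723946 (H = 3*((-21*13*(-22) - 9632)*(-10245 - 9862)) = 3*((-273*(-22) - 9632)*(-20107)) = 3*((6006 - 9632)*(-20107)) = 3*(-3626*(-20107)) = 3*72907982 = 218723946)
H - sqrt(Y + L(-126)) = 218723946 - sqrt(-19221 + 48/5) = 218723946 - sqrt(-96057/5) = 218723946 - 3*I*sqrt(53365)/5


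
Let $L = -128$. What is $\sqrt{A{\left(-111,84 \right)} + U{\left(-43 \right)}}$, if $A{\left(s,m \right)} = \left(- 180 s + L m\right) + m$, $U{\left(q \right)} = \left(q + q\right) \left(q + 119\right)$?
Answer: $2 \sqrt{694} \approx 52.688$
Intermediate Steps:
$U{\left(q \right)} = 2 q \left(119 + q\right)$
$A{\left(s,m \right)} = - 180 s - 127 m$ ($A{\left(s,m \right)} = \left(- 180 s - 128 m\right) + m = - 180 s - 127 m$)
$\sqrt{A{\left(-111,84 \right)} + U{\left(-43 \right)}} = \sqrt{\left(\left(-180\right) \left(-111\right) - 10668\right) + 2 \left(-43\right) \left(119 - 43\right)} = \sqrt{\left(19980 - 10668\right) + 2 \left(-43\right) 76} = \sqrt{9312 - 6536} = \sqrt{2776} = 2 \sqrt{694}$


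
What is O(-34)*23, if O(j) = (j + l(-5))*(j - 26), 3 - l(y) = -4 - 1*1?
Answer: 35880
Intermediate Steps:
l(y) = 8 (l(y) = 3 - (-4 - 1*1) = 3 - (-4 - 1) = 3 - 1*(-5) = 3 + 5 = 8)
O(j) = (-26 + j)*(8 + j) (O(j) = (j + 8)*(j - 26) = (8 + j)*(-26 + j) = (-26 + j)*(8 + j))
O(-34)*23 = (-208 + (-34)² - 18*(-34))*23 = (-208 + 1156 + 612)*23 = 1560*23 = 35880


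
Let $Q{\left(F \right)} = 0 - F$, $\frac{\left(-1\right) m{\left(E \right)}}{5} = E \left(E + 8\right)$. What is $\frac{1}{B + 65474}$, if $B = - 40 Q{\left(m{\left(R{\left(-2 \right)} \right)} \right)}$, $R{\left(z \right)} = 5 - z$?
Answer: $\frac{1}{44474} \approx 2.2485 \cdot 10^{-5}$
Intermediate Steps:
$m{\left(E \right)} = - 5 E \left(8 + E\right)$ ($m{\left(E \right)} = - 5 E \left(E + 8\right) = - 5 E \left(8 + E\right)$)
$Q{\left(F \right)} = - F$
$B = -21000$ ($B = - 40 \left(- \left(-5\right) \left(5 - -2\right) \left(8 + \left(5 - -2\right)\right)\right) = - 40 \left(- \left(-5\right) \left(5 + 2\right) \left(8 + \left(5 + 2\right)\right)\right) = - 40 \left(- \left(-5\right) 7 \left(8 + 7\right)\right) = - 40 \left(- \left(-5\right) 7 \cdot 15\right) = - 40 \left(\left(-1\right) \left(-525\right)\right) = \left(-40\right) 525 = -21000$)
$\frac{1}{B + 65474} = \frac{1}{-21000 + 65474} = \frac{1}{44474}$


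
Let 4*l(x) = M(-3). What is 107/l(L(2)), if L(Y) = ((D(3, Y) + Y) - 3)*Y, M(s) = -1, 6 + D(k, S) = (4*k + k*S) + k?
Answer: -428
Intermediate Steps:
D(k, S) = -6 + 5*k + S*k (D(k, S) = -6 + ((4*k + k*S) + k) = -6 + ((4*k + S*k) + k) = -6 + (5*k + S*k) = -6 + 5*k + S*k)
L(Y) = Y*(6 + 4*Y) (L(Y) = (((-6 + 5*3 + Y*3) + Y) - 3)*Y = (((-6 + 15 + 3*Y) + Y) - 3)*Y = (((9 + 3*Y) + Y) - 3)*Y = ((9 + 4*Y) - 3)*Y = (6 + 4*Y)*Y = Y*(6 + 4*Y))
l(x) = -1/4 (l(x) = (1/4)*(-1) = -1/4)
107/l(L(2)) = 107/(-1/4) = 107*(-4) = -428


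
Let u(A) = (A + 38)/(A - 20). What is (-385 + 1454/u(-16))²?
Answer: 924585649/121 ≈ 7.6412e+6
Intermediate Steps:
u(A) = (38 + A)/(-20 + A)
(-385 + 1454/u(-16))² = (-385 + 1454/(((38 - 16)/(-20 - 16))))² = (-385 + 1454/((22/(-36))))² = (-385 + 1454/((-1/36*22)))² = (-385 + 1454/(-11/18))² = (-385 + 1454*(-18/11))² = (-385 - 26172/11)² = (-30407/11)² = 924585649/121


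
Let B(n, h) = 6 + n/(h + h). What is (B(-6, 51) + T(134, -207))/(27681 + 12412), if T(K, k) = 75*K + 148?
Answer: 173467/681581 ≈ 0.25451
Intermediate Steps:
T(K, k) = 148 + 75*K
B(n, h) = 6 + n/(2*h) (B(n, h) = 6 + n/((2*h)) = 6 + n*(1/(2*h)) = 6 + n/(2*h))
(B(-6, 51) + T(134, -207))/(27681 + 12412) = ((6 + (1/2)*(-6)/51) + (148 + 75*134))/(27681 + 12412) = ((6 + (1/2)*(-6)*(1/51)) + (148 + 10050))/40093 = ((6 - 1/17) + 10198)*(1/40093) = (101/17 + 10198)*(1/40093) = (173467/17)*(1/40093) = 173467/681581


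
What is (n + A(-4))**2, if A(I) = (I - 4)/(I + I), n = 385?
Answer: 148996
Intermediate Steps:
A(I) = (-4 + I)/(2*I) (A(I) = (-4 + I)/((2*I)) = (-4 + I)*(1/(2*I)) = (-4 + I)/(2*I))
(n + A(-4))**2 = (385 + (1/2)*(-4 - 4)/(-4))**2 = (385 + (1/2)*(-1/4)*(-8))**2 = (385 + 1)**2 = 386**2 = 148996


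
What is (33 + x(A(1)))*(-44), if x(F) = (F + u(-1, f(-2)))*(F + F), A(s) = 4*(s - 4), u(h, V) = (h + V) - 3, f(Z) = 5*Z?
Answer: -28908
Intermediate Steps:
u(h, V) = -3 + V + h (u(h, V) = (V + h) - 3 = -3 + V + h)
A(s) = -16 + 4*s (A(s) = 4*(-4 + s) = -16 + 4*s)
x(F) = 2*F*(-14 + F) (x(F) = (F + (-3 + 5*(-2) - 1))*(F + F) = (F + (-3 - 10 - 1))*(2*F) = (F - 14)*(2*F) = (-14 + F)*(2*F) = 2*F*(-14 + F))
(33 + x(A(1)))*(-44) = (33 + 2*(-16 + 4*1)*(-14 + (-16 + 4*1)))*(-44) = (33 + 2*(-16 + 4)*(-14 + (-16 + 4)))*(-44) = (33 + 2*(-12)*(-14 - 12))*(-44) = (33 + 2*(-12)*(-26))*(-44) = (33 + 624)*(-44) = 657*(-44) = -28908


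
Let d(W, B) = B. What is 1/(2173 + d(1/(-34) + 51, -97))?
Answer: 1/2076 ≈ 0.00048170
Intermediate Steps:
1/(2173 + d(1/(-34) + 51, -97)) = 1/(2173 - 97) = 1/2076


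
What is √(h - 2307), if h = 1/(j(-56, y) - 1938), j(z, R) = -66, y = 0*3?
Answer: I*√2316237729/1002 ≈ 48.031*I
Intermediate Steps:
y = 0
h = -1/2004 (h = 1/(-66 - 1938) = 1/(-2004) = -1/2004 ≈ -0.00049900)
√(h - 2307) = √(-1/2004 - 2307) = √(-4623229/2004) = I*√2316237729/1002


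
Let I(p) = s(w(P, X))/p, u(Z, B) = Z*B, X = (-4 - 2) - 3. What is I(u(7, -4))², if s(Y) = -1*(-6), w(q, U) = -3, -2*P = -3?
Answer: 9/196 ≈ 0.045918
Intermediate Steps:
P = 3/2 (P = -½*(-3) = 3/2 ≈ 1.5000)
X = -9 (X = -6 - 3 = -9)
s(Y) = 6
u(Z, B) = B*Z
I(p) = 6/p
I(u(7, -4))² = (6/((-4*7)))² = (6/(-28))² = (6*(-1/28))² = (-3/14)² = 9/196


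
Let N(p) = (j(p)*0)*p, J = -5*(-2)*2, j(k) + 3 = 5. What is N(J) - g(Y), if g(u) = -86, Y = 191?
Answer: 86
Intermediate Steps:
j(k) = 2 (j(k) = -3 + 5 = 2)
J = 20 (J = 10*2 = 20)
N(p) = 0 (N(p) = (2*0)*p = 0*p = 0)
N(J) - g(Y) = 0 - 1*(-86) = 0 + 86 = 86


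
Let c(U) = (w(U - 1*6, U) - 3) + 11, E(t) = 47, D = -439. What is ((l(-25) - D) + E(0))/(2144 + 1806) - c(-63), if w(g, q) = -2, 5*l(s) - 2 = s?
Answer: -116093/19750 ≈ -5.8781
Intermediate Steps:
l(s) = 2/5 + s/5
c(U) = 6 (c(U) = (-2 - 3) + 11 = -5 + 11 = 6)
((l(-25) - D) + E(0))/(2144 + 1806) - c(-63) = (((2/5 + (1/5)*(-25)) - 1*(-439)) + 47)/(2144 + 1806) - 1*6 = (((2/5 - 5) + 439) + 47)/3950 - 6 = ((-23/5 + 439) + 47)*(1/3950) - 6 = (2172/5 + 47)*(1/3950) - 6 = (2407/5)*(1/3950) - 6 = 2407/19750 - 6 = -116093/19750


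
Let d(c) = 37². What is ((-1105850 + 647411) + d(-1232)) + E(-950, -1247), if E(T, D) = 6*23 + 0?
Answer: -456932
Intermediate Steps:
d(c) = 1369
E(T, D) = 138 (E(T, D) = 138 + 0 = 138)
((-1105850 + 647411) + d(-1232)) + E(-950, -1247) = ((-1105850 + 647411) + 1369) + 138 = (-458439 + 1369) + 138 = -457070 + 138 = -456932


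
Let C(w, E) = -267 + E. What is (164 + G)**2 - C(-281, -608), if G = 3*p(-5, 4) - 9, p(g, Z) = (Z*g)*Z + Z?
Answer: 6204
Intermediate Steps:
p(g, Z) = Z + g*Z**2 (p(g, Z) = g*Z**2 + Z = Z + g*Z**2)
G = -237 (G = 3*(4*(1 + 4*(-5))) - 9 = 3*(4*(1 - 20)) - 9 = 3*(4*(-19)) - 9 = 3*(-76) - 9 = -228 - 9 = -237)
(164 + G)**2 - C(-281, -608) = (164 - 237)**2 - (-267 - 608) = (-73)**2 - 1*(-875) = 5329 + 875 = 6204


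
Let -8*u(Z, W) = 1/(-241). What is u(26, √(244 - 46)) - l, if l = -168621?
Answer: 325101289/1928 ≈ 1.6862e+5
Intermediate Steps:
u(Z, W) = 1/1928 (u(Z, W) = -⅛/(-241) = -⅛*(-1/241) = 1/1928)
u(26, √(244 - 46)) - l = 1/1928 - 1*(-168621) = 1/1928 + 168621 = 325101289/1928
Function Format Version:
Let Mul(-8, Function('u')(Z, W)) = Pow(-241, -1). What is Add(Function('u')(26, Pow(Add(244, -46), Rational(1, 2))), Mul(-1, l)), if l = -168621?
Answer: Rational(325101289, 1928) ≈ 1.6862e+5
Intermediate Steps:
Function('u')(Z, W) = Rational(1, 1928) (Function('u')(Z, W) = Mul(Rational(-1, 8), Pow(-241, -1)) = Mul(Rational(-1, 8), Rational(-1, 241)) = Rational(1, 1928))
Add(Function('u')(26, Pow(Add(244, -46), Rational(1, 2))), Mul(-1, l)) = Add(Rational(1, 1928), Mul(-1, -168621)) = Add(Rational(1, 1928), 168621) = Rational(325101289, 1928)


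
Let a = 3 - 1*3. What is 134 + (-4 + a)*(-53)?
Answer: 346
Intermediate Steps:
a = 0 (a = 3 - 3 = 0)
134 + (-4 + a)*(-53) = 134 + (-4 + 0)*(-53) = 134 - 4*(-53) = 134 + 212 = 346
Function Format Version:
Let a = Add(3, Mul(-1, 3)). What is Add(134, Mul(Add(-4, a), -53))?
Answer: 346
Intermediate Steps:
a = 0 (a = Add(3, -3) = 0)
Add(134, Mul(Add(-4, a), -53)) = Add(134, Mul(Add(-4, 0), -53)) = Add(134, Mul(-4, -53)) = Add(134, 212) = 346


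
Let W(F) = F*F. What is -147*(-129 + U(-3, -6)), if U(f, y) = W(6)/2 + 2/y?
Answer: 16366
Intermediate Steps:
W(F) = F²
U(f, y) = 18 + 2/y (U(f, y) = 6²/2 + 2/y = 36*(½) + 2/y = 18 + 2/y)
-147*(-129 + U(-3, -6)) = -147*(-129 + (18 + 2/(-6))) = -147*(-129 + (18 + 2*(-⅙))) = -147*(-129 + (18 - ⅓)) = -147*(-129 + 53/3) = -147*(-334/3) = 16366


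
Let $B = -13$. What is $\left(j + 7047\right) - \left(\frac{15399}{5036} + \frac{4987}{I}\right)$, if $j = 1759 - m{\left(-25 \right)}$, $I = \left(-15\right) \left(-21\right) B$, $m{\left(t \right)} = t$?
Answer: $\frac{182078646647}{20622420} \approx 8829.2$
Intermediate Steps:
$I = -4095$ ($I = \left(-15\right) \left(-21\right) \left(-13\right) = 315 \left(-13\right) = -4095$)
$j = 1784$ ($j = 1759 - -25 = 1759 + 25 = 1784$)
$\left(j + 7047\right) - \left(\frac{15399}{5036} + \frac{4987}{I}\right) = \left(1784 + 7047\right) - \left(- \frac{4987}{4095} + \frac{15399}{5036}\right) = 8831 - \frac{37944373}{20622420} = \frac{182078646647}{20622420}$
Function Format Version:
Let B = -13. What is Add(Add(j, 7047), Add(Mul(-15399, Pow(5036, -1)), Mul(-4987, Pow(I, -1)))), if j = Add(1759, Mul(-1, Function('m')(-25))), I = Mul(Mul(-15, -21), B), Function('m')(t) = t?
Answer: Rational(182078646647, 20622420) ≈ 8829.2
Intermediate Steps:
I = -4095 (I = Mul(Mul(-15, -21), -13) = Mul(315, -13) = -4095)
j = 1784 (j = Add(1759, Mul(-1, -25)) = Add(1759, 25) = 1784)
Add(Add(j, 7047), Add(Mul(-15399, Pow(5036, -1)), Mul(-4987, Pow(I, -1)))) = Add(Add(1784, 7047), Add(Mul(-15399, Pow(5036, -1)), Mul(-4987, Pow(-4095, -1)))) = Add(8831, Add(Mul(-15399, Rational(1, 5036)), Mul(-4987, Rational(-1, 4095)))) = Add(8831, Add(Rational(-15399, 5036), Rational(4987, 4095))) = Add(8831, Rational(-37944373, 20622420)) = Rational(182078646647, 20622420)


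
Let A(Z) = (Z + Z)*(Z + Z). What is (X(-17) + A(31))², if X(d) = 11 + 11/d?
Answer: 4293394576/289 ≈ 1.4856e+7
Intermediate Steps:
A(Z) = 4*Z² (A(Z) = (2*Z)*(2*Z) = 4*Z²)
(X(-17) + A(31))² = ((11 + 11/(-17)) + 4*31²)² = ((11 + 11*(-1/17)) + 4*961)² = ((11 - 11/17) + 3844)² = (176/17 + 3844)² = (65524/17)² = 4293394576/289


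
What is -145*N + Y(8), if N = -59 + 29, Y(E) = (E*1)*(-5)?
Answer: 4310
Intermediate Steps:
Y(E) = -5*E (Y(E) = E*(-5) = -5*E)
N = -30
-145*N + Y(8) = -145*(-30) - 5*8 = 4350 - 40 = 4310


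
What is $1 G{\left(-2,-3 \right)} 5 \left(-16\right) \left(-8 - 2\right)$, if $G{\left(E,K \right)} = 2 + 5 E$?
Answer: $-6400$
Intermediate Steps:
$1 G{\left(-2,-3 \right)} 5 \left(-16\right) \left(-8 - 2\right) = 1 \left(2 + 5 \left(-2\right)\right) 5 \left(-16\right) \left(-8 - 2\right) = 1 \left(2 - 10\right) 5 \left(-16\right) \left(-8 - 2\right) = 1 \left(-8\right) 5 \left(-16\right) \left(-10\right) = \left(-8\right) 5 \left(-16\right) \left(-10\right) = \left(-40\right) \left(-16\right) \left(-10\right) = 640 \left(-10\right) = -6400$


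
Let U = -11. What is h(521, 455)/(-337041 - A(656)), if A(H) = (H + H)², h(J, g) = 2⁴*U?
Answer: 176/2058385 ≈ 8.5504e-5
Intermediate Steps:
h(J, g) = -176 (h(J, g) = 2⁴*(-11) = 16*(-11) = -176)
A(H) = 4*H² (A(H) = (2*H)² = 4*H²)
h(521, 455)/(-337041 - A(656)) = -176/(-337041 - 4*656²) = -176/(-337041 - 4*430336) = -176/(-337041 - 1*1721344) = -176/(-337041 - 1721344) = -176/(-2058385) = -176*(-1/2058385) = 176/2058385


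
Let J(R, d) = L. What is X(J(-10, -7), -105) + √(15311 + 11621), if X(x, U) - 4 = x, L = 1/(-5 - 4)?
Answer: 35/9 + 2*√6733 ≈ 168.00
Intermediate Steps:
L = -⅑ (L = 1/(-9) = -⅑ ≈ -0.11111)
J(R, d) = -⅑
X(x, U) = 4 + x
X(J(-10, -7), -105) + √(15311 + 11621) = (4 - ⅑) + √(15311 + 11621) = 35/9 + √26932 = 35/9 + 2*√6733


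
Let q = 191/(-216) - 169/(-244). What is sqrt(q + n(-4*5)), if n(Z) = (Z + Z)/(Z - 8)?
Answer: sqrt(292285770)/15372 ≈ 1.1122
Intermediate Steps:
q = -2525/13176 (q = 191*(-1/216) - 169*(-1/244) = -191/216 + 169/244 = -2525/13176 ≈ -0.19164)
n(Z) = 2*Z/(-8 + Z) (n(Z) = (2*Z)/(-8 + Z) = 2*Z/(-8 + Z))
sqrt(q + n(-4*5)) = sqrt(-2525/13176 + 2*(-4*5)/(-8 - 4*5)) = sqrt(-2525/13176 + 2*(-20)/(-8 - 20)) = sqrt(-2525/13176 + 2*(-20)/(-28)) = sqrt(-2525/13176 + 2*(-20)*(-1/28)) = sqrt(-2525/13176 + 10/7) = sqrt(114085/92232) = sqrt(292285770)/15372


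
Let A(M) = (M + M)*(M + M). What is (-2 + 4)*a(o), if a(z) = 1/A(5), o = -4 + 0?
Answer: 1/50 ≈ 0.020000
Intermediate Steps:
A(M) = 4*M**2 (A(M) = (2*M)*(2*M) = 4*M**2)
o = -4
a(z) = 1/100 (a(z) = 1/(4*5**2) = 1/(4*25) = 1/100)
(-2 + 4)*a(o) = (-2 + 4)*(1/100) = 2*(1/100) = 1/50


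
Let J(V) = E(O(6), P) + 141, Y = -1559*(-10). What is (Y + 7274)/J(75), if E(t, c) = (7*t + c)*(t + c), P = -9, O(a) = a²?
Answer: 11432/3351 ≈ 3.4115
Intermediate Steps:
Y = 15590
E(t, c) = (c + t)*(c + 7*t) (E(t, c) = (c + 7*t)*(c + t) = (c + t)*(c + 7*t))
J(V) = 6702 (J(V) = ((-9)² + 7*(6²)² + 8*(-9)*6²) + 141 = (81 + 7*36² + 8*(-9)*36) + 141 = (81 + 7*1296 - 2592) + 141 = (81 + 9072 - 2592) + 141 = 6561 + 141 = 6702)
(Y + 7274)/J(75) = (15590 + 7274)/6702 = 22864*(1/6702) = 11432/3351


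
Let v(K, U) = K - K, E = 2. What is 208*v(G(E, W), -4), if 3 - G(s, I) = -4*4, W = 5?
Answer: 0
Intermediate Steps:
G(s, I) = 19 (G(s, I) = 3 - (-4)*4 = 3 - 1*(-16) = 3 + 16 = 19)
v(K, U) = 0
208*v(G(E, W), -4) = 208*0 = 0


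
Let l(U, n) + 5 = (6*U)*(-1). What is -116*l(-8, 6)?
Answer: -4988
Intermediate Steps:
l(U, n) = -5 - 6*U (l(U, n) = -5 + (6*U)*(-1) = -5 - 6*U)
-116*l(-8, 6) = -116*(-5 - 6*(-8)) = -116*(-5 + 48) = -116*43 = -4988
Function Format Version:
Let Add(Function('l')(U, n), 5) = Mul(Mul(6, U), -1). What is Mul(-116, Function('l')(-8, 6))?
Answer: -4988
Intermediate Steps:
Function('l')(U, n) = Add(-5, Mul(-6, U)) (Function('l')(U, n) = Add(-5, Mul(Mul(6, U), -1)) = Add(-5, Mul(-6, U)))
Mul(-116, Function('l')(-8, 6)) = Mul(-116, Add(-5, Mul(-6, -8))) = Mul(-116, Add(-5, 48)) = Mul(-116, 43) = -4988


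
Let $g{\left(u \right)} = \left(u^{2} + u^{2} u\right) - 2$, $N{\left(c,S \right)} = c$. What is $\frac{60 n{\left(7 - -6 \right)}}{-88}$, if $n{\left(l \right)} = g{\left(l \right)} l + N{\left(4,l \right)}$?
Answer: $- \frac{230520}{11} \approx -20956.0$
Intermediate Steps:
$g{\left(u \right)} = -2 + u^{2} + u^{3}$ ($g{\left(u \right)} = \left(u^{2} + u^{3}\right) - 2 = -2 + u^{2} + u^{3}$)
$n{\left(l \right)} = 4 + l \left(-2 + l^{2} + l^{3}\right)$ ($n{\left(l \right)} = \left(-2 + l^{2} + l^{3}\right) l + 4 = l \left(-2 + l^{2} + l^{3}\right) + 4 = 4 + l \left(-2 + l^{2} + l^{3}\right)$)
$\frac{60 n{\left(7 - -6 \right)}}{-88} = \frac{60 \left(4 + \left(7 - -6\right) \left(-2 + \left(7 - -6\right)^{2} + \left(7 - -6\right)^{3}\right)\right)}{-88} = 60 \left(4 + \left(7 + 6\right) \left(-2 + \left(7 + 6\right)^{2} + \left(7 + 6\right)^{3}\right)\right) \left(- \frac{1}{88}\right) = 60 \left(4 + 13 \left(-2 + 13^{2} + 13^{3}\right)\right) \left(- \frac{1}{88}\right) = 60 \left(4 + 13 \left(-2 + 169 + 2197\right)\right) \left(- \frac{1}{88}\right) = 60 \left(4 + 13 \cdot 2364\right) \left(- \frac{1}{88}\right) = 60 \left(4 + 30732\right) \left(- \frac{1}{88}\right) = 60 \cdot 30736 \left(- \frac{1}{88}\right) = 1844160 \left(- \frac{1}{88}\right) = - \frac{230520}{11}$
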